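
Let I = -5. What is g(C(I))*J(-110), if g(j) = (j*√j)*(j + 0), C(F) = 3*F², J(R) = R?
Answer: -3093750*√3 ≈ -5.3585e+6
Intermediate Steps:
g(j) = j^(5/2) (g(j) = j^(3/2)*j = j^(5/2))
g(C(I))*J(-110) = (3*(-5)²)^(5/2)*(-110) = (3*25)^(5/2)*(-110) = 75^(5/2)*(-110) = (28125*√3)*(-110) = -3093750*√3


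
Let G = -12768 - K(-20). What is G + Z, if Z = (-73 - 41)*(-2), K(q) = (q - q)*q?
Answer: -12540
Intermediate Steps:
K(q) = 0 (K(q) = 0*q = 0)
G = -12768 (G = -12768 - 1*0 = -12768 + 0 = -12768)
Z = 228 (Z = -114*(-2) = 228)
G + Z = -12768 + 228 = -12540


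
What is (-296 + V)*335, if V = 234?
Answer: -20770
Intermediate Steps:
(-296 + V)*335 = (-296 + 234)*335 = -62*335 = -20770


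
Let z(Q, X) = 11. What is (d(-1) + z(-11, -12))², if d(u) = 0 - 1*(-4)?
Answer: 225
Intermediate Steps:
d(u) = 4 (d(u) = 0 + 4 = 4)
(d(-1) + z(-11, -12))² = (4 + 11)² = 15² = 225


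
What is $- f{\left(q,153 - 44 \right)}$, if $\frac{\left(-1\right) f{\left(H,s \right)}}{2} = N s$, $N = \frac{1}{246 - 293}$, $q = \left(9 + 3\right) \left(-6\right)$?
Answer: $- \frac{218}{47} \approx -4.6383$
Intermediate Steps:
$q = -72$ ($q = 12 \left(-6\right) = -72$)
$N = - \frac{1}{47}$ ($N = \frac{1}{-47} = - \frac{1}{47} \approx -0.021277$)
$f{\left(H,s \right)} = \frac{2 s}{47}$ ($f{\left(H,s \right)} = - 2 \left(- \frac{s}{47}\right) = \frac{2 s}{47}$)
$- f{\left(q,153 - 44 \right)} = - \frac{2 \left(153 - 44\right)}{47} = - \frac{2 \cdot 109}{47} = \left(-1\right) \frac{218}{47} = - \frac{218}{47}$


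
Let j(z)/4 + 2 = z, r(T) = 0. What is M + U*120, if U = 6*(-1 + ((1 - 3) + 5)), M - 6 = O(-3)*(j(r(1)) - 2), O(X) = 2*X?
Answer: 1506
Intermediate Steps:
j(z) = -8 + 4*z
M = 66 (M = 6 + (2*(-3))*((-8 + 4*0) - 2) = 6 - 6*((-8 + 0) - 2) = 6 - 6*(-8 - 2) = 6 - 6*(-10) = 6 + 60 = 66)
U = 12 (U = 6*(-1 + (-2 + 5)) = 6*(-1 + 3) = 6*2 = 12)
M + U*120 = 66 + 12*120 = 66 + 1440 = 1506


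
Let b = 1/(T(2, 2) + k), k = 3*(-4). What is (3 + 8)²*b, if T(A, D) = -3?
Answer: -121/15 ≈ -8.0667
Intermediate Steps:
k = -12
b = -1/15 (b = 1/(-3 - 12) = 1/(-15) = -1/15 ≈ -0.066667)
(3 + 8)²*b = (3 + 8)²*(-1/15) = 11²*(-1/15) = 121*(-1/15) = -121/15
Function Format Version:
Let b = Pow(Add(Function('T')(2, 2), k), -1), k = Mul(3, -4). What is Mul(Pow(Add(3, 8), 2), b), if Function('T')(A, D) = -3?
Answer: Rational(-121, 15) ≈ -8.0667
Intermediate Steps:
k = -12
b = Rational(-1, 15) (b = Pow(Add(-3, -12), -1) = Pow(-15, -1) = Rational(-1, 15) ≈ -0.066667)
Mul(Pow(Add(3, 8), 2), b) = Mul(Pow(Add(3, 8), 2), Rational(-1, 15)) = Mul(Pow(11, 2), Rational(-1, 15)) = Mul(121, Rational(-1, 15)) = Rational(-121, 15)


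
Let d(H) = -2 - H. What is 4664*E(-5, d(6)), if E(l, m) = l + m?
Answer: -60632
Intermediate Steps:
4664*E(-5, d(6)) = 4664*(-5 + (-2 - 1*6)) = 4664*(-5 + (-2 - 6)) = 4664*(-5 - 8) = 4664*(-13) = -60632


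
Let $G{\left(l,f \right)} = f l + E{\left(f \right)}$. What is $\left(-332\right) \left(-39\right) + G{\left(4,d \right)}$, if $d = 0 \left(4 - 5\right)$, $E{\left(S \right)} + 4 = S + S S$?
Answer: $12944$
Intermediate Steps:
$E{\left(S \right)} = -4 + S + S^{2}$ ($E{\left(S \right)} = -4 + \left(S + S S\right) = -4 + \left(S + S^{2}\right) = -4 + S + S^{2}$)
$d = 0$ ($d = 0 \left(-1\right) = 0$)
$G{\left(l,f \right)} = -4 + f + f^{2} + f l$ ($G{\left(l,f \right)} = f l + \left(-4 + f + f^{2}\right) = -4 + f + f^{2} + f l$)
$\left(-332\right) \left(-39\right) + G{\left(4,d \right)} = \left(-332\right) \left(-39\right) + \left(-4 + 0 + 0^{2} + 0 \cdot 4\right) = 12948 + \left(-4 + 0 + 0 + 0\right) = 12948 - 4 = 12944$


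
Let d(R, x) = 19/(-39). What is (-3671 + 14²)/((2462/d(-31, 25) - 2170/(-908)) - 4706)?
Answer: 29975350/84165513 ≈ 0.35615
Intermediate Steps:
d(R, x) = -19/39 (d(R, x) = 19*(-1/39) = -19/39)
(-3671 + 14²)/((2462/d(-31, 25) - 2170/(-908)) - 4706) = (-3671 + 14²)/((2462/(-19/39) - 2170/(-908)) - 4706) = (-3671 + 196)/((2462*(-39/19) - 2170*(-1/908)) - 4706) = -3475/((-96018/19 + 1085/454) - 4706) = -3475/(-43571557/8626 - 4706) = -3475/(-84165513/8626) = -3475*(-8626/84165513) = 29975350/84165513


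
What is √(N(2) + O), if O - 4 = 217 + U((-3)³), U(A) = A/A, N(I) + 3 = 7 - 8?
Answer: √218 ≈ 14.765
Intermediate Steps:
N(I) = -4 (N(I) = -3 + (7 - 8) = -3 - 1 = -4)
U(A) = 1
O = 222 (O = 4 + (217 + 1) = 4 + 218 = 222)
√(N(2) + O) = √(-4 + 222) = √218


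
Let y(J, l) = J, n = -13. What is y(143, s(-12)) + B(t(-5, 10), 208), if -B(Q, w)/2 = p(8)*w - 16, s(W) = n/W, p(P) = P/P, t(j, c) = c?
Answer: -241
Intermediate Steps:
p(P) = 1
s(W) = -13/W
B(Q, w) = 32 - 2*w (B(Q, w) = -2*(1*w - 16) = -2*(w - 16) = -2*(-16 + w) = 32 - 2*w)
y(143, s(-12)) + B(t(-5, 10), 208) = 143 + (32 - 2*208) = 143 + (32 - 416) = 143 - 384 = -241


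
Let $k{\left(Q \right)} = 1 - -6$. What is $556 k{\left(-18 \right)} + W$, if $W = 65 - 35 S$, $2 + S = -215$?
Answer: $11552$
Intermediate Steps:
$S = -217$ ($S = -2 - 215 = -217$)
$k{\left(Q \right)} = 7$ ($k{\left(Q \right)} = 1 + 6 = 7$)
$W = 7660$ ($W = 65 - -7595 = 65 + 7595 = 7660$)
$556 k{\left(-18 \right)} + W = 556 \cdot 7 + 7660 = 3892 + 7660 = 11552$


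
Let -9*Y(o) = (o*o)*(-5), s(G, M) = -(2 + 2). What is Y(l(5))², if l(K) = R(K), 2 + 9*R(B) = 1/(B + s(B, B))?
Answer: 25/531441 ≈ 4.7042e-5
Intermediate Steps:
s(G, M) = -4 (s(G, M) = -1*4 = -4)
R(B) = -2/9 + 1/(9*(-4 + B)) (R(B) = -2/9 + 1/(9*(B - 4)) = -2/9 + 1/(9*(-4 + B)))
l(K) = (9 - 2*K)/(9*(-4 + K))
Y(o) = 5*o²/9 (Y(o) = -o*o*(-5)/9 = -o²*(-5)/9 = -(-5)*o²/9 = 5*o²/9)
Y(l(5))² = (5*((9 - 2*5)/(9*(-4 + 5)))²/9)² = (5*((⅑)*(9 - 10)/1)²/9)² = (5*((⅑)*1*(-1))²/9)² = (5*(-⅑)²/9)² = ((5/9)*(1/81))² = (5/729)² = 25/531441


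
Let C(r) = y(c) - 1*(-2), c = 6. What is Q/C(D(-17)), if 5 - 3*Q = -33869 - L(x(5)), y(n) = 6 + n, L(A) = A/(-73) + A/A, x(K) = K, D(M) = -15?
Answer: 412145/511 ≈ 806.55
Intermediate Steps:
L(A) = 1 - A/73 (L(A) = A*(-1/73) + 1 = -A/73 + 1 = 1 - A/73)
Q = 824290/73 (Q = 5/3 - (-33869 - (1 - 1/73*5))/3 = 5/3 - (-33869 - (1 - 5/73))/3 = 5/3 - (-33869 - 1*68/73)/3 = 5/3 - (-33869 - 68/73)/3 = 5/3 - ⅓*(-2472505/73) = 5/3 + 2472505/219 = 824290/73 ≈ 11292.)
C(r) = 14 (C(r) = (6 + 6) - 1*(-2) = 12 + 2 = 14)
Q/C(D(-17)) = (824290/73)/14 = (824290/73)*(1/14) = 412145/511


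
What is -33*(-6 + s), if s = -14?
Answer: 660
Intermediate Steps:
-33*(-6 + s) = -33*(-6 - 14) = -33*(-20) = 660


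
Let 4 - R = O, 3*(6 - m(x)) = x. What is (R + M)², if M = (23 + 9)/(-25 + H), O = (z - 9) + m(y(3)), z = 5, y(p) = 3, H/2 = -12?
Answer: 13225/2401 ≈ 5.5081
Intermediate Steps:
H = -24 (H = 2*(-12) = -24)
m(x) = 6 - x/3
O = 1 (O = (5 - 9) + (6 - ⅓*3) = -4 + (6 - 1) = -4 + 5 = 1)
R = 3 (R = 4 - 1*1 = 4 - 1 = 3)
M = -32/49 (M = (23 + 9)/(-25 - 24) = 32/(-49) = 32*(-1/49) = -32/49 ≈ -0.65306)
(R + M)² = (3 - 32/49)² = (115/49)² = 13225/2401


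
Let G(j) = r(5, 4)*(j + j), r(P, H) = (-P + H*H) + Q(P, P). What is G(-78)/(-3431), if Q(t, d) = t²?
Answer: 5616/3431 ≈ 1.6368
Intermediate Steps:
r(P, H) = H² + P² - P (r(P, H) = (-P + H*H) + P² = (-P + H²) + P² = (H² - P) + P² = H² + P² - P)
G(j) = 72*j (G(j) = (4² + 5² - 1*5)*(j + j) = (16 + 25 - 5)*(2*j) = 36*(2*j) = 72*j)
G(-78)/(-3431) = (72*(-78))/(-3431) = -5616*(-1/3431) = 5616/3431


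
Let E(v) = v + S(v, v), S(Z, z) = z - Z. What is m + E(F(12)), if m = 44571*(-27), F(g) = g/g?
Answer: -1203416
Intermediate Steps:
F(g) = 1
m = -1203417
E(v) = v (E(v) = v + (v - v) = v + 0 = v)
m + E(F(12)) = -1203417 + 1 = -1203416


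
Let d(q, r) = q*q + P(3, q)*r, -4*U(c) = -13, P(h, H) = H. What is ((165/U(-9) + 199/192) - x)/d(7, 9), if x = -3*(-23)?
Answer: -6131/39936 ≈ -0.15352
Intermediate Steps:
x = 69
U(c) = 13/4 (U(c) = -1/4*(-13) = 13/4)
d(q, r) = q**2 + q*r (d(q, r) = q*q + q*r = q**2 + q*r)
((165/U(-9) + 199/192) - x)/d(7, 9) = ((165/(13/4) + 199/192) - 1*69)/((7*(7 + 9))) = ((165*(4/13) + 199*(1/192)) - 69)/((7*16)) = ((660/13 + 199/192) - 69)/112 = (129307/2496 - 69)*(1/112) = -42917/2496*1/112 = -6131/39936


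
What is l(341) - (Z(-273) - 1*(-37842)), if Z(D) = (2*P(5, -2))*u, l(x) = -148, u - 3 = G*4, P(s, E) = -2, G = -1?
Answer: -37994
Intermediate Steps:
u = -1 (u = 3 - 1*4 = 3 - 4 = -1)
Z(D) = 4 (Z(D) = (2*(-2))*(-1) = -4*(-1) = 4)
l(341) - (Z(-273) - 1*(-37842)) = -148 - (4 - 1*(-37842)) = -148 - (4 + 37842) = -148 - 1*37846 = -148 - 37846 = -37994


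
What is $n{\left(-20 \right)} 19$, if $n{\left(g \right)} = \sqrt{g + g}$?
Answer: $38 i \sqrt{10} \approx 120.17 i$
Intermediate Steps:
$n{\left(g \right)} = \sqrt{2} \sqrt{g}$ ($n{\left(g \right)} = \sqrt{2 g} = \sqrt{2} \sqrt{g}$)
$n{\left(-20 \right)} 19 = \sqrt{2} \sqrt{-20} \cdot 19 = \sqrt{2} \cdot 2 i \sqrt{5} \cdot 19 = 2 i \sqrt{10} \cdot 19 = 38 i \sqrt{10}$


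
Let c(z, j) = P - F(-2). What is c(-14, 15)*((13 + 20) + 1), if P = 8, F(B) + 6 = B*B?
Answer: 340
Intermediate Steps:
F(B) = -6 + B**2 (F(B) = -6 + B*B = -6 + B**2)
c(z, j) = 10 (c(z, j) = 8 - (-6 + (-2)**2) = 8 - (-6 + 4) = 8 - 1*(-2) = 8 + 2 = 10)
c(-14, 15)*((13 + 20) + 1) = 10*((13 + 20) + 1) = 10*(33 + 1) = 10*34 = 340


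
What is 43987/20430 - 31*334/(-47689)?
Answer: 2309228263/974286270 ≈ 2.3702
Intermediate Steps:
43987/20430 - 31*334/(-47689) = 43987*(1/20430) - 10354*(-1/47689) = 43987/20430 + 10354/47689 = 2309228263/974286270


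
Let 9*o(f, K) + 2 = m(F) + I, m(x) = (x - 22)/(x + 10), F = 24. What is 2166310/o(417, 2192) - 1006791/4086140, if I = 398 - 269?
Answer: 198001499221/1290360 ≈ 1.5345e+5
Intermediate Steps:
m(x) = (-22 + x)/(10 + x)
I = 129
o(f, K) = 240/17 (o(f, K) = -2/9 + ((-22 + 24)/(10 + 24) + 129)/9 = -2/9 + (2/34 + 129)/9 = -2/9 + ((1/34)*2 + 129)/9 = -2/9 + (1/17 + 129)/9 = -2/9 + (1/9)*(2194/17) = -2/9 + 2194/153 = 240/17)
2166310/o(417, 2192) - 1006791/4086140 = 2166310/(240/17) - 1006791/4086140 = 2166310*(17/240) - 1006791*1/4086140 = 3682727/24 - 52989/215060 = 198001499221/1290360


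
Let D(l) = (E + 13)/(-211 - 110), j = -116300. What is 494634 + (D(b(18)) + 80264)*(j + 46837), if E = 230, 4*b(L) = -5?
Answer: -596506918483/107 ≈ -5.5748e+9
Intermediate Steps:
b(L) = -5/4 (b(L) = (1/4)*(-5) = -5/4)
D(l) = -81/107 (D(l) = (230 + 13)/(-211 - 110) = 243/(-321) = 243*(-1/321) = -81/107)
494634 + (D(b(18)) + 80264)*(j + 46837) = 494634 + (-81/107 + 80264)*(-116300 + 46837) = 494634 + (8588167/107)*(-69463) = 494634 - 596559844321/107 = -596506918483/107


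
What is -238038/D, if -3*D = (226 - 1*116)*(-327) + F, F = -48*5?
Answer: -119019/6035 ≈ -19.721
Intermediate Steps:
F = -240
D = 12070 (D = -((226 - 1*116)*(-327) - 240)/3 = -((226 - 116)*(-327) - 240)/3 = -(110*(-327) - 240)/3 = -(-35970 - 240)/3 = -⅓*(-36210) = 12070)
-238038/D = -238038/12070 = -238038*1/12070 = -119019/6035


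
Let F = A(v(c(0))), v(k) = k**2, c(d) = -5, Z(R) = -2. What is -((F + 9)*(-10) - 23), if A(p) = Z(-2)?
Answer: 93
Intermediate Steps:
A(p) = -2
F = -2
-((F + 9)*(-10) - 23) = -((-2 + 9)*(-10) - 23) = -(7*(-10) - 23) = -(-70 - 23) = -1*(-93) = 93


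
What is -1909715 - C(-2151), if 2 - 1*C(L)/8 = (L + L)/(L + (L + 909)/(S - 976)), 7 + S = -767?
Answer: -24952336121/13066 ≈ -1.9097e+6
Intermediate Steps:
S = -774 (S = -7 - 767 = -774)
C(L) = 16 - 16*L/(-909/1750 + 1749*L/1750) (C(L) = 16 - 8*(L + L)/(L + (L + 909)/(-774 - 976)) = 16 - 8*2*L/(L + (909 + L)/(-1750)) = 16 - 8*2*L/(L + (909 + L)*(-1/1750)) = 16 - 8*2*L/(L + (-909/1750 - L/1750)) = 16 - 8*2*L/(-909/1750 + 1749*L/1750) = 16 - 16*L/(-909/1750 + 1749*L/1750))
-1909715 - C(-2151) = -1909715 - 16*(909 - 2151)/(3*(303 - 583*(-2151))) = -1909715 - 16*(-1242)/(3*(303 + 1254033)) = -1909715 - 16*(-1242)/(3*1254336) = -1909715 - 1*(-69/13066) = -1909715 + 69/13066 = -24952336121/13066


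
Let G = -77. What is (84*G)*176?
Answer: -1138368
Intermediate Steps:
(84*G)*176 = (84*(-77))*176 = -6468*176 = -1138368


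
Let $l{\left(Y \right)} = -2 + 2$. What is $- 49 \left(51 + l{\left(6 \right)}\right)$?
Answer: $-2499$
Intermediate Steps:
$l{\left(Y \right)} = 0$
$- 49 \left(51 + l{\left(6 \right)}\right) = - 49 \left(51 + 0\right) = \left(-49\right) 51 = -2499$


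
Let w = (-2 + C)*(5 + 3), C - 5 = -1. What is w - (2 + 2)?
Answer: 12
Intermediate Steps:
C = 4 (C = 5 - 1 = 4)
w = 16 (w = (-2 + 4)*(5 + 3) = 2*8 = 16)
w - (2 + 2) = 16 - (2 + 2) = 16 - 1*4 = 16 - 4 = 12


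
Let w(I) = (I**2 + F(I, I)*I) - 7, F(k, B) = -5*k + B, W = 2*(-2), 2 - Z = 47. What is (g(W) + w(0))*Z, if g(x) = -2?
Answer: 405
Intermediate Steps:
Z = -45 (Z = 2 - 1*47 = 2 - 47 = -45)
W = -4
F(k, B) = B - 5*k
w(I) = -7 - 3*I**2 (w(I) = (I**2 + (I - 5*I)*I) - 7 = (I**2 + (-4*I)*I) - 7 = (I**2 - 4*I**2) - 7 = -3*I**2 - 7 = -7 - 3*I**2)
(g(W) + w(0))*Z = (-2 + (-7 - 3*0**2))*(-45) = (-2 + (-7 - 3*0))*(-45) = (-2 + (-7 + 0))*(-45) = (-2 - 7)*(-45) = -9*(-45) = 405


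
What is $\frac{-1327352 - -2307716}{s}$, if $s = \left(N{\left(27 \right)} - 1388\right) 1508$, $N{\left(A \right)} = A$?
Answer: $- \frac{245091}{513097} \approx -0.47767$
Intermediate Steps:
$s = -2052388$ ($s = \left(27 - 1388\right) 1508 = \left(-1361\right) 1508 = -2052388$)
$\frac{-1327352 - -2307716}{s} = \frac{-1327352 - -2307716}{-2052388} = \left(-1327352 + 2307716\right) \left(- \frac{1}{2052388}\right) = 980364 \left(- \frac{1}{2052388}\right) = - \frac{245091}{513097}$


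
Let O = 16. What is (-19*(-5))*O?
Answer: 1520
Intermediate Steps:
(-19*(-5))*O = -19*(-5)*16 = 95*16 = 1520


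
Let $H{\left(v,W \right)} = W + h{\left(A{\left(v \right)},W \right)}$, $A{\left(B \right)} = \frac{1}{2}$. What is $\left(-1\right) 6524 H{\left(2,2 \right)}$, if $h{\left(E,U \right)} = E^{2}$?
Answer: $-14679$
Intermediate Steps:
$A{\left(B \right)} = \frac{1}{2}$
$H{\left(v,W \right)} = \frac{1}{4} + W$ ($H{\left(v,W \right)} = W + \left(\frac{1}{2}\right)^{2} = W + \frac{1}{4} = \frac{1}{4} + W$)
$\left(-1\right) 6524 H{\left(2,2 \right)} = \left(-1\right) 6524 \left(\frac{1}{4} + 2\right) = \left(-6524\right) \frac{9}{4} = -14679$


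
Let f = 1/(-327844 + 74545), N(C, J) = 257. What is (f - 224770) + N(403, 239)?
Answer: -56868918388/253299 ≈ -2.2451e+5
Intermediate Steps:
f = -1/253299 (f = 1/(-253299) = -1/253299 ≈ -3.9479e-6)
(f - 224770) + N(403, 239) = (-1/253299 - 224770) + 257 = -56934016231/253299 + 257 = -56868918388/253299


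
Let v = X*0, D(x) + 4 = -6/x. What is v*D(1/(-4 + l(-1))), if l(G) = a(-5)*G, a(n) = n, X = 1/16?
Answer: 0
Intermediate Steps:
X = 1/16 ≈ 0.062500
l(G) = -5*G
D(x) = -4 - 6/x
v = 0 (v = (1/16)*0 = 0)
v*D(1/(-4 + l(-1))) = 0*(-4 - 6/(1/(-4 - 5*(-1)))) = 0*(-4 - 6/(1/(-4 + 5))) = 0*(-4 - 6/(1/1)) = 0*(-4 - 6/1) = 0*(-4 - 6*1) = 0*(-4 - 6) = 0*(-10) = 0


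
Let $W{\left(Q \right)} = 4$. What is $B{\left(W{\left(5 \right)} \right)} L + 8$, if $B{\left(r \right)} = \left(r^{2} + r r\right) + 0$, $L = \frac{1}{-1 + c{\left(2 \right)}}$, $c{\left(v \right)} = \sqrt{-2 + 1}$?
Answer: $-8 - 16 i \approx -8.0 - 16.0 i$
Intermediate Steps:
$c{\left(v \right)} = i$ ($c{\left(v \right)} = \sqrt{-1} = i$)
$L = \frac{-1 - i}{2}$ ($L = \frac{1}{-1 + i} = \frac{-1 - i}{2} \approx -0.5 - 0.5 i$)
$B{\left(r \right)} = 2 r^{2}$ ($B{\left(r \right)} = \left(r^{2} + r^{2}\right) + 0 = 2 r^{2} + 0 = 2 r^{2}$)
$B{\left(W{\left(5 \right)} \right)} L + 8 = 2 \cdot 4^{2} \left(- \frac{1}{2} - \frac{i}{2}\right) + 8 = 2 \cdot 16 \left(- \frac{1}{2} - \frac{i}{2}\right) + 8 = 32 \left(- \frac{1}{2} - \frac{i}{2}\right) + 8 = \left(-16 - 16 i\right) + 8 = -8 - 16 i$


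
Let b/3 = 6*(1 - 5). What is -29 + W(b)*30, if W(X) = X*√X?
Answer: -29 - 12960*I*√2 ≈ -29.0 - 18328.0*I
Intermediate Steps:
b = -72 (b = 3*(6*(1 - 5)) = 3*(6*(-4)) = 3*(-24) = -72)
W(X) = X^(3/2)
-29 + W(b)*30 = -29 + (-72)^(3/2)*30 = -29 - 432*I*√2*30 = -29 - 12960*I*√2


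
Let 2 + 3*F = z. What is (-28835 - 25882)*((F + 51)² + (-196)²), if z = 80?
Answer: -2426425365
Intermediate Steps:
F = 26 (F = -⅔ + (⅓)*80 = -⅔ + 80/3 = 26)
(-28835 - 25882)*((F + 51)² + (-196)²) = (-28835 - 25882)*((26 + 51)² + (-196)²) = -54717*(77² + 38416) = -54717*(5929 + 38416) = -54717*44345 = -2426425365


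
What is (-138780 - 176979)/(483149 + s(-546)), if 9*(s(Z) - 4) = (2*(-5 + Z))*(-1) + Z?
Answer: -2841831/4348933 ≈ -0.65345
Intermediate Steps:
s(Z) = 46/9 - Z/9 (s(Z) = 4 + ((2*(-5 + Z))*(-1) + Z)/9 = 4 + ((-10 + 2*Z)*(-1) + Z)/9 = 4 + ((10 - 2*Z) + Z)/9 = 4 + (10 - Z)/9 = 4 + (10/9 - Z/9) = 46/9 - Z/9)
(-138780 - 176979)/(483149 + s(-546)) = (-138780 - 176979)/(483149 + (46/9 - ⅑*(-546))) = -315759/(483149 + (46/9 + 182/3)) = -315759/(483149 + 592/9) = -315759/4348933/9 = -315759*9/4348933 = -2841831/4348933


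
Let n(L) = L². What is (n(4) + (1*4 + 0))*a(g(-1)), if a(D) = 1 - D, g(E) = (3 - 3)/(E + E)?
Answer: 20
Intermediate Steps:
g(E) = 0 (g(E) = 0/((2*E)) = 0*(1/(2*E)) = 0)
(n(4) + (1*4 + 0))*a(g(-1)) = (4² + (1*4 + 0))*(1 - 1*0) = (16 + (4 + 0))*(1 + 0) = (16 + 4)*1 = 20*1 = 20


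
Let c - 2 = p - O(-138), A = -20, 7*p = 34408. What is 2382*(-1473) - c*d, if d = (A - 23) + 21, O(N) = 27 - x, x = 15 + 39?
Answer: -23799360/7 ≈ -3.3999e+6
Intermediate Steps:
x = 54
p = 34408/7 (p = (⅐)*34408 = 34408/7 ≈ 4915.4)
O(N) = -27 (O(N) = 27 - 1*54 = 27 - 54 = -27)
c = 34611/7 (c = 2 + (34408/7 - 1*(-27)) = 2 + (34408/7 + 27) = 2 + 34597/7 = 34611/7 ≈ 4944.4)
d = -22 (d = (-20 - 23) + 21 = -43 + 21 = -22)
2382*(-1473) - c*d = 2382*(-1473) - 34611*(-22)/7 = -3508686 - 1*(-761442/7) = -3508686 + 761442/7 = -23799360/7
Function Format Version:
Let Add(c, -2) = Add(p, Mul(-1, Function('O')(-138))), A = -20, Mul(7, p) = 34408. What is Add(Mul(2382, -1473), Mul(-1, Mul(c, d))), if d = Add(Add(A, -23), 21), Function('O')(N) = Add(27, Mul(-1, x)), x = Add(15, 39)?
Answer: Rational(-23799360, 7) ≈ -3.3999e+6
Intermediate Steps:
x = 54
p = Rational(34408, 7) (p = Mul(Rational(1, 7), 34408) = Rational(34408, 7) ≈ 4915.4)
Function('O')(N) = -27 (Function('O')(N) = Add(27, Mul(-1, 54)) = Add(27, -54) = -27)
c = Rational(34611, 7) (c = Add(2, Add(Rational(34408, 7), Mul(-1, -27))) = Add(2, Add(Rational(34408, 7), 27)) = Add(2, Rational(34597, 7)) = Rational(34611, 7) ≈ 4944.4)
d = -22 (d = Add(Add(-20, -23), 21) = Add(-43, 21) = -22)
Add(Mul(2382, -1473), Mul(-1, Mul(c, d))) = Add(Mul(2382, -1473), Mul(-1, Mul(Rational(34611, 7), -22))) = Add(-3508686, Mul(-1, Rational(-761442, 7))) = Add(-3508686, Rational(761442, 7)) = Rational(-23799360, 7)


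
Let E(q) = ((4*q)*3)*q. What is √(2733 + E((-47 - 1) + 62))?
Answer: 3*√565 ≈ 71.309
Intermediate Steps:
E(q) = 12*q² (E(q) = (12*q)*q = 12*q²)
√(2733 + E((-47 - 1) + 62)) = √(2733 + 12*((-47 - 1) + 62)²) = √(2733 + 12*(-48 + 62)²) = √(2733 + 12*14²) = √(2733 + 12*196) = √(2733 + 2352) = √5085 = 3*√565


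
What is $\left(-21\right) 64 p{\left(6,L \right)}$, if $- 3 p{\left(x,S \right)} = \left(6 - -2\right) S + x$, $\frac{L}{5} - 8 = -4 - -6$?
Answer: $181888$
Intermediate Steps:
$L = 50$ ($L = 40 + 5 \left(-4 - -6\right) = 40 + 5 \left(-4 + 6\right) = 40 + 5 \cdot 2 = 40 + 10 = 50$)
$p{\left(x,S \right)} = - \frac{8 S}{3} - \frac{x}{3}$ ($p{\left(x,S \right)} = - \frac{\left(6 - -2\right) S + x}{3} = - \frac{\left(6 + 2\right) S + x}{3} = - \frac{8 S + x}{3} = - \frac{x + 8 S}{3} = - \frac{8 S}{3} - \frac{x}{3}$)
$\left(-21\right) 64 p{\left(6,L \right)} = \left(-21\right) 64 \left(\left(- \frac{8}{3}\right) 50 - 2\right) = - 1344 \left(- \frac{400}{3} - 2\right) = \left(-1344\right) \left(- \frac{406}{3}\right) = 181888$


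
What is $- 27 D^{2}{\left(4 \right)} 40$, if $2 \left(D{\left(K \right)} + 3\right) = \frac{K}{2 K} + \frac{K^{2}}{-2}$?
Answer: $- \frac{98415}{2} \approx -49208.0$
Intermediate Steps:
$D{\left(K \right)} = - \frac{11}{4} - \frac{K^{2}}{4}$ ($D{\left(K \right)} = -3 + \frac{\frac{K}{2 K} + \frac{K^{2}}{-2}}{2} = -3 + \frac{K \frac{1}{2 K} + K^{2} \left(- \frac{1}{2}\right)}{2} = -3 + \frac{\frac{1}{2} - \frac{K^{2}}{2}}{2} = -3 - \left(- \frac{1}{4} + \frac{K^{2}}{4}\right) = - \frac{11}{4} - \frac{K^{2}}{4}$)
$- 27 D^{2}{\left(4 \right)} 40 = - 27 \left(- \frac{11}{4} - \frac{4^{2}}{4}\right)^{2} \cdot 40 = - 27 \left(- \frac{11}{4} - 4\right)^{2} \cdot 40 = - 27 \left(- \frac{27}{4}\right)^{2} \cdot 40 = \left(-27\right) \frac{729}{16} \cdot 40 = \left(- \frac{19683}{16}\right) 40 = - \frac{98415}{2}$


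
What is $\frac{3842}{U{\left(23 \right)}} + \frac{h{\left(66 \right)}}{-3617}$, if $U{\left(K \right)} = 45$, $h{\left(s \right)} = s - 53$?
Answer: $\frac{13895929}{162765} \approx 85.374$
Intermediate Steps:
$h{\left(s \right)} = -53 + s$
$\frac{3842}{U{\left(23 \right)}} + \frac{h{\left(66 \right)}}{-3617} = \frac{3842}{45} + \frac{-53 + 66}{-3617} = 3842 \cdot \frac{1}{45} + 13 \left(- \frac{1}{3617}\right) = \frac{3842}{45} - \frac{13}{3617} = \frac{13895929}{162765}$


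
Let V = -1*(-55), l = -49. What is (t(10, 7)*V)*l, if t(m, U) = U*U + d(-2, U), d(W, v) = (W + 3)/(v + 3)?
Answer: -264649/2 ≈ -1.3232e+5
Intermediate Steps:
V = 55
d(W, v) = (3 + W)/(3 + v)
t(m, U) = U² + 1/(3 + U) (t(m, U) = U*U + (3 - 2)/(3 + U) = U² + 1/(3 + U))
(t(10, 7)*V)*l = (((1 + 7²*(3 + 7))/(3 + 7))*55)*(-49) = (((1 + 49*10)/10)*55)*(-49) = (((1 + 490)/10)*55)*(-49) = (((⅒)*491)*55)*(-49) = ((491/10)*55)*(-49) = (5401/2)*(-49) = -264649/2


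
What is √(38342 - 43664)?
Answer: I*√5322 ≈ 72.952*I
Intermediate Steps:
√(38342 - 43664) = √(-5322) = I*√5322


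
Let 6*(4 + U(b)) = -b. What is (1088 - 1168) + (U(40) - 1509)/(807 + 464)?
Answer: -309599/3813 ≈ -81.196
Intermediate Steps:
U(b) = -4 - b/6 (U(b) = -4 + (-b)/6 = -4 - b/6)
(1088 - 1168) + (U(40) - 1509)/(807 + 464) = (1088 - 1168) + ((-4 - ⅙*40) - 1509)/(807 + 464) = -80 + ((-4 - 20/3) - 1509)/1271 = -80 + (-32/3 - 1509)*(1/1271) = -80 - 4559/3*1/1271 = -80 - 4559/3813 = -309599/3813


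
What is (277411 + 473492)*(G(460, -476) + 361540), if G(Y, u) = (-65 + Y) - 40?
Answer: 271748041185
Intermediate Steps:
G(Y, u) = -105 + Y
(277411 + 473492)*(G(460, -476) + 361540) = (277411 + 473492)*((-105 + 460) + 361540) = 750903*(355 + 361540) = 750903*361895 = 271748041185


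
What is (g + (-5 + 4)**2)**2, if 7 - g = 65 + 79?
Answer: 18496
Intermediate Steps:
g = -137 (g = 7 - (65 + 79) = 7 - 1*144 = 7 - 144 = -137)
(g + (-5 + 4)**2)**2 = (-137 + (-5 + 4)**2)**2 = (-137 + (-1)**2)**2 = (-137 + 1)**2 = (-136)**2 = 18496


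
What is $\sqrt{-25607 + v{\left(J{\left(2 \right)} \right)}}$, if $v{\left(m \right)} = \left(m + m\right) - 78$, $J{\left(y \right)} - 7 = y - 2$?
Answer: $i \sqrt{25671} \approx 160.22 i$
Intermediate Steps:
$J{\left(y \right)} = 5 + y$ ($J{\left(y \right)} = 7 + \left(y - 2\right) = 7 + \left(-2 + y\right) = 5 + y$)
$v{\left(m \right)} = -78 + 2 m$ ($v{\left(m \right)} = 2 m - 78 = -78 + 2 m$)
$\sqrt{-25607 + v{\left(J{\left(2 \right)} \right)}} = \sqrt{-25607 - \left(78 - 2 \left(5 + 2\right)\right)} = \sqrt{-25607 + \left(-78 + 2 \cdot 7\right)} = \sqrt{-25607 + \left(-78 + 14\right)} = \sqrt{-25607 - 64} = \sqrt{-25671} = i \sqrt{25671}$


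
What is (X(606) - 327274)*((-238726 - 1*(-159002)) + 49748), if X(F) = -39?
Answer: 9811534488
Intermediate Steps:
(X(606) - 327274)*((-238726 - 1*(-159002)) + 49748) = (-39 - 327274)*((-238726 - 1*(-159002)) + 49748) = -327313*((-238726 + 159002) + 49748) = -327313*(-79724 + 49748) = -327313*(-29976) = 9811534488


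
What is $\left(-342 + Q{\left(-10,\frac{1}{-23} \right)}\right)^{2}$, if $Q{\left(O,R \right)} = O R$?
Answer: $\frac{61716736}{529} \approx 1.1667 \cdot 10^{5}$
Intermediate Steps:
$\left(-342 + Q{\left(-10,\frac{1}{-23} \right)}\right)^{2} = \left(-342 - \frac{10}{-23}\right)^{2} = \left(-342 - - \frac{10}{23}\right)^{2} = \left(-342 + \frac{10}{23}\right)^{2} = \left(- \frac{7856}{23}\right)^{2} = \frac{61716736}{529}$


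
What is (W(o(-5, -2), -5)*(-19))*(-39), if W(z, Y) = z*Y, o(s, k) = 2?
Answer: -7410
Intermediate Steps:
W(z, Y) = Y*z
(W(o(-5, -2), -5)*(-19))*(-39) = (-5*2*(-19))*(-39) = -10*(-19)*(-39) = 190*(-39) = -7410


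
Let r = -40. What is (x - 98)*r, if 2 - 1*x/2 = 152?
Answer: 15920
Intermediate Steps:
x = -300 (x = 4 - 2*152 = 4 - 304 = -300)
(x - 98)*r = (-300 - 98)*(-40) = -398*(-40) = 15920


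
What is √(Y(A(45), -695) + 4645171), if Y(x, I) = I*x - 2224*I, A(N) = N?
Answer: 2*√1539894 ≈ 2481.8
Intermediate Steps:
Y(x, I) = -2224*I + I*x
√(Y(A(45), -695) + 4645171) = √(-695*(-2224 + 45) + 4645171) = √(-695*(-2179) + 4645171) = √(1514405 + 4645171) = √6159576 = 2*√1539894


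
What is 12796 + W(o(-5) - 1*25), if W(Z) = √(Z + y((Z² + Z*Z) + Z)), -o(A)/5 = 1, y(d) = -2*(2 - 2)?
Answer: 12796 + I*√30 ≈ 12796.0 + 5.4772*I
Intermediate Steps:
y(d) = 0 (y(d) = -2*0 = 0)
o(A) = -5 (o(A) = -5*1 = -5)
W(Z) = √Z (W(Z) = √(Z + 0) = √Z)
12796 + W(o(-5) - 1*25) = 12796 + √(-5 - 1*25) = 12796 + √(-5 - 25) = 12796 + √(-30) = 12796 + I*√30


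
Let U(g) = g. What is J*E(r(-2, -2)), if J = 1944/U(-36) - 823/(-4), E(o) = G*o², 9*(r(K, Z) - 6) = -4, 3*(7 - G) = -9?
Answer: 3793750/81 ≈ 46836.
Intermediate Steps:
G = 10 (G = 7 - ⅓*(-9) = 7 + 3 = 10)
r(K, Z) = 50/9 (r(K, Z) = 6 + (⅑)*(-4) = 6 - 4/9 = 50/9)
E(o) = 10*o²
J = 607/4 (J = 1944/(-36) - 823/(-4) = 1944*(-1/36) - 823*(-¼) = -54 + 823/4 = 607/4 ≈ 151.75)
J*E(r(-2, -2)) = 607*(10*(50/9)²)/4 = 607*(10*(2500/81))/4 = (607/4)*(25000/81) = 3793750/81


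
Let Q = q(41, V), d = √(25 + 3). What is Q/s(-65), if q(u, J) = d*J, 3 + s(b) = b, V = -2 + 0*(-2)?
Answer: √7/17 ≈ 0.15563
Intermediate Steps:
d = 2*√7 (d = √28 = 2*√7 ≈ 5.2915)
V = -2 (V = -2 + 0 = -2)
s(b) = -3 + b
q(u, J) = 2*J*√7 (q(u, J) = (2*√7)*J = 2*J*√7)
Q = -4*√7 (Q = 2*(-2)*√7 = -4*√7 ≈ -10.583)
Q/s(-65) = (-4*√7)/(-3 - 65) = -4*√7/(-68) = -4*√7*(-1/68) = √7/17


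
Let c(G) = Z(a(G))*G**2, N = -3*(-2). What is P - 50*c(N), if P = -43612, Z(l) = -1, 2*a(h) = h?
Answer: -41812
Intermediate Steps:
a(h) = h/2
N = 6
c(G) = -G**2
P - 50*c(N) = -43612 - 50*(-1*6**2) = -43612 - 50*(-1*36) = -43612 - 50*(-36) = -43612 - 1*(-1800) = -43612 + 1800 = -41812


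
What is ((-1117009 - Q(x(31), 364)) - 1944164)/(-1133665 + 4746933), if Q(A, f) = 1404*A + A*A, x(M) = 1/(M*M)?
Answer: -1413529449689/1668464438314 ≈ -0.84720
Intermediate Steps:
x(M) = M⁻²
Q(A, f) = A² + 1404*A (Q(A, f) = 1404*A + A² = A² + 1404*A)
((-1117009 - Q(x(31), 364)) - 1944164)/(-1133665 + 4746933) = ((-1117009 - (1404 + 31⁻²)/31²) - 1944164)/(-1133665 + 4746933) = ((-1117009 - (1404 + 1/961)/961) - 1944164)/3613268 = ((-1117009 - 1349245/(961*961)) - 1944164)*(1/3613268) = ((-1117009 - 1*1349245/923521) - 1944164)*(1/3613268) = ((-1117009 - 1349245/923521) - 1944164)*(1/3613268) = (-1031582617934/923521 - 1944164)*(1/3613268) = -2827058899378/923521*1/3613268 = -1413529449689/1668464438314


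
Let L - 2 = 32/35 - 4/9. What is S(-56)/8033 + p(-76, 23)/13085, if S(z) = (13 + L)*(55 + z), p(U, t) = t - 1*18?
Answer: -10222246/6622043715 ≈ -0.0015437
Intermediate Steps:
p(U, t) = -18 + t (p(U, t) = t - 18 = -18 + t)
L = 778/315 (L = 2 + (32/35 - 4/9) = 2 + 148/315 = 778/315 ≈ 2.4698)
S(z) = 53603/63 + 4873*z/315 (S(z) = (13 + 778/315)*(55 + z) = 4873*(55 + z)/315 = 53603/63 + 4873*z/315)
S(-56)/8033 + p(-76, 23)/13085 = (53603/63 + (4873/315)*(-56))/8033 + (-18 + 23)/13085 = (53603/63 - 38984/45)*(1/8033) + 5*(1/13085) = -4873/315*1/8033 + 1/2617 = -4873/2530395 + 1/2617 = -10222246/6622043715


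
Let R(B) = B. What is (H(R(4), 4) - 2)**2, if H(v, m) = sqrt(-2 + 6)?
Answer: 0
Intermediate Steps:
H(v, m) = 2 (H(v, m) = sqrt(4) = 2)
(H(R(4), 4) - 2)**2 = (2 - 2)**2 = 0**2 = 0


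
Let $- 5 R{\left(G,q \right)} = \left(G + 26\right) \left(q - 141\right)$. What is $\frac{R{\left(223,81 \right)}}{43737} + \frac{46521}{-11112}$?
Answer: $- \frac{222387369}{54000616} \approx -4.1182$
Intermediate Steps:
$R{\left(G,q \right)} = - \frac{\left(-141 + q\right) \left(26 + G\right)}{5}$ ($R{\left(G,q \right)} = - \frac{\left(G + 26\right) \left(q - 141\right)}{5} = - \frac{\left(26 + G\right) \left(-141 + q\right)}{5} = - \frac{\left(-141 + q\right) \left(26 + G\right)}{5}$)
$\frac{R{\left(223,81 \right)}}{43737} + \frac{46521}{-11112} = \frac{\frac{3666}{5} - \frac{2106}{5} + \frac{141}{5} \cdot 223 - \frac{223}{5} \cdot 81}{43737} + \frac{46521}{-11112} = \left(\frac{3666}{5} - \frac{2106}{5} + \frac{31443}{5} - \frac{18063}{5}\right) \frac{1}{43737} + 46521 \left(- \frac{1}{11112}\right) = 2988 \cdot \frac{1}{43737} - \frac{15507}{3704} = \frac{996}{14579} - \frac{15507}{3704} = - \frac{222387369}{54000616}$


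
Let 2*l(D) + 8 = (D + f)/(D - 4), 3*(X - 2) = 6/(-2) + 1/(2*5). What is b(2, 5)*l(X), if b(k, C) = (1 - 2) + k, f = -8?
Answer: -503/178 ≈ -2.8258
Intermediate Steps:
b(k, C) = -1 + k
X = 31/30 (X = 2 + (6/(-2) + 1/(2*5))/3 = 2 + (6*(-½) + (½)*(⅕))/3 = 2 + (-3 + ⅒)/3 = 2 + (⅓)*(-29/10) = 2 - 29/30 = 31/30 ≈ 1.0333)
l(D) = -4 + (-8 + D)/(2*(-4 + D)) (l(D) = -4 + ((D - 8)/(D - 4))/2 = -4 + ((-8 + D)/(-4 + D))/2 = -4 + (-8 + D)/(2*(-4 + D)))
b(2, 5)*l(X) = (-1 + 2)*((24 - 7*31/30)/(2*(-4 + 31/30))) = 1*((24 - 217/30)/(2*(-89/30))) = 1*((½)*(-30/89)*(503/30)) = 1*(-503/178) = -503/178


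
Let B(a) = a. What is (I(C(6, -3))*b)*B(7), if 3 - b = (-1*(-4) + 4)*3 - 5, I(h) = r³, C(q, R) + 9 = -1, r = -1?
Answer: 112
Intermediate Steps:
C(q, R) = -10 (C(q, R) = -9 - 1 = -10)
I(h) = -1 (I(h) = (-1)³ = -1)
b = -16 (b = 3 - ((-1*(-4) + 4)*3 - 5) = 3 - ((4 + 4)*3 - 5) = 3 - (8*3 - 5) = 3 - (24 - 5) = 3 - 1*19 = 3 - 19 = -16)
(I(C(6, -3))*b)*B(7) = -1*(-16)*7 = 16*7 = 112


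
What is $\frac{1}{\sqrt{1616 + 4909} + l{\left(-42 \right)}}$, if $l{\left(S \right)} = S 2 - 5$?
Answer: $- \frac{89}{1396} - \frac{15 \sqrt{29}}{1396} \approx -0.12162$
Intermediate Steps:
$l{\left(S \right)} = -5 + 2 S$ ($l{\left(S \right)} = 2 S - 5 = -5 + 2 S$)
$\frac{1}{\sqrt{1616 + 4909} + l{\left(-42 \right)}} = \frac{1}{\sqrt{1616 + 4909} + \left(-5 + 2 \left(-42\right)\right)} = \frac{1}{\sqrt{6525} - 89} = \frac{1}{15 \sqrt{29} - 89} = \frac{1}{-89 + 15 \sqrt{29}}$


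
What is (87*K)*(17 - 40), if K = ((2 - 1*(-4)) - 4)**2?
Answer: -8004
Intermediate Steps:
K = 4 (K = ((2 + 4) - 4)**2 = (6 - 4)**2 = 2**2 = 4)
(87*K)*(17 - 40) = (87*4)*(17 - 40) = 348*(-23) = -8004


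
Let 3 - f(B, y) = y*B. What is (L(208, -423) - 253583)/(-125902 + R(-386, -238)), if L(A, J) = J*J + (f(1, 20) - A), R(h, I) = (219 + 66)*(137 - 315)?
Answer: 74879/176632 ≈ 0.42393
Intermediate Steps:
f(B, y) = 3 - B*y (f(B, y) = 3 - y*B = 3 - B*y)
R(h, I) = -50730 (R(h, I) = 285*(-178) = -50730)
L(A, J) = -17 + J² - A (L(A, J) = J*J + ((3 - 1*1*20) - A) = J² + ((3 - 20) - A) = J² + (-17 - A) = -17 + J² - A)
(L(208, -423) - 253583)/(-125902 + R(-386, -238)) = ((-17 + (-423)² - 1*208) - 253583)/(-125902 - 50730) = ((-17 + 178929 - 208) - 253583)/(-176632) = (178704 - 253583)*(-1/176632) = -74879*(-1/176632) = 74879/176632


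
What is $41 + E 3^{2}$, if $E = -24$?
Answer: $-175$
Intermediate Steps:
$41 + E 3^{2} = 41 - 24 \cdot 3^{2} = 41 - 216 = -175$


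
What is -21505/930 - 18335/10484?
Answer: -24250997/975012 ≈ -24.872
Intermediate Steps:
-21505/930 - 18335/10484 = -21505*1/930 - 18335*1/10484 = -4301/186 - 18335/10484 = -24250997/975012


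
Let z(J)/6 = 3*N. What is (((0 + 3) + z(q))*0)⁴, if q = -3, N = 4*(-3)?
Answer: 0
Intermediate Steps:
N = -12
z(J) = -216 (z(J) = 6*(3*(-12)) = 6*(-36) = -216)
(((0 + 3) + z(q))*0)⁴ = (((0 + 3) - 216)*0)⁴ = ((3 - 216)*0)⁴ = (-213*0)⁴ = 0⁴ = 0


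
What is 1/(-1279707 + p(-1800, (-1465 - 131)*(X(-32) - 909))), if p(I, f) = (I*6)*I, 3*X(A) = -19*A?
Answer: 1/18160293 ≈ 5.5065e-8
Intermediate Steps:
X(A) = -19*A/3 (X(A) = (-19*A)/3 = -19*A/3)
p(I, f) = 6*I**2 (p(I, f) = (6*I)*I = 6*I**2)
1/(-1279707 + p(-1800, (-1465 - 131)*(X(-32) - 909))) = 1/(-1279707 + 6*(-1800)**2) = 1/(-1279707 + 6*3240000) = 1/(-1279707 + 19440000) = 1/18160293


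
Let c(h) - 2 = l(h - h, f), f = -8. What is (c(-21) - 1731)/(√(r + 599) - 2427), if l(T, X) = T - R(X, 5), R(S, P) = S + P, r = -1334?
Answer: 698167/981844 + 6041*I*√15/2945532 ≈ 0.71108 + 0.0079431*I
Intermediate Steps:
R(S, P) = P + S
l(T, X) = -5 + T - X (l(T, X) = T - (5 + X) = T + (-5 - X) = -5 + T - X)
c(h) = 5 (c(h) = 2 + (-5 + (h - h) - 1*(-8)) = 2 + (-5 + 0 + 8) = 2 + 3 = 5)
(c(-21) - 1731)/(√(r + 599) - 2427) = (5 - 1731)/(√(-1334 + 599) - 2427) = -1726/(√(-735) - 2427) = -1726/(7*I*√15 - 2427) = -1726/(-2427 + 7*I*√15)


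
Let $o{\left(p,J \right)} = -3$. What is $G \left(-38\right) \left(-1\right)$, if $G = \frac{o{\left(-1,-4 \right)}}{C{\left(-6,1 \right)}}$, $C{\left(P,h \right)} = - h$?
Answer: $114$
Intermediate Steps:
$G = 3$ ($G = - \frac{3}{\left(-1\right) 1} = - \frac{3}{-1} = \left(-3\right) \left(-1\right) = 3$)
$G \left(-38\right) \left(-1\right) = 3 \left(-38\right) \left(-1\right) = \left(-114\right) \left(-1\right) = 114$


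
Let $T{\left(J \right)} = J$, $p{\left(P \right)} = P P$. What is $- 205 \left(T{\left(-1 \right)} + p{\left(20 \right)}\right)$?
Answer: $-81795$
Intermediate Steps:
$p{\left(P \right)} = P^{2}$
$- 205 \left(T{\left(-1 \right)} + p{\left(20 \right)}\right) = - 205 \left(-1 + 20^{2}\right) = - 205 \left(-1 + 400\right) = \left(-205\right) 399 = -81795$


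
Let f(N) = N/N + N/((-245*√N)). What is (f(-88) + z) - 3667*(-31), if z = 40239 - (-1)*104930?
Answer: 258847 - 2*I*√22/245 ≈ 2.5885e+5 - 0.038289*I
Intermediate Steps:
z = 145169 (z = 40239 - 1*(-104930) = 40239 + 104930 = 145169)
f(N) = 1 - √N/245 (f(N) = 1 + N*(-1/(245*√N)) = 1 - √N/245)
(f(-88) + z) - 3667*(-31) = ((1 - 2*I*√22/245) + 145169) - 3667*(-31) = ((1 - 2*I*√22/245) + 145169) + 113677 = (145170 - 2*I*√22/245) + 113677 = 258847 - 2*I*√22/245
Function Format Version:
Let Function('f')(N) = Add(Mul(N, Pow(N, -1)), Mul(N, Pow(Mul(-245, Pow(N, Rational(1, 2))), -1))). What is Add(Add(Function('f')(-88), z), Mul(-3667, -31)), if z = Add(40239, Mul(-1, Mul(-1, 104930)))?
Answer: Add(258847, Mul(Rational(-2, 245), I, Pow(22, Rational(1, 2)))) ≈ Add(2.5885e+5, Mul(-0.038289, I))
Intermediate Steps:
z = 145169 (z = Add(40239, Mul(-1, -104930)) = Add(40239, 104930) = 145169)
Function('f')(N) = Add(1, Mul(Rational(-1, 245), Pow(N, Rational(1, 2)))) (Function('f')(N) = Add(1, Mul(N, Mul(Rational(-1, 245), Pow(N, Rational(-1, 2))))) = Add(1, Mul(Rational(-1, 245), Pow(N, Rational(1, 2)))))
Add(Add(Function('f')(-88), z), Mul(-3667, -31)) = Add(Add(Add(1, Mul(Rational(-1, 245), Pow(-88, Rational(1, 2)))), 145169), Mul(-3667, -31)) = Add(Add(Add(1, Mul(Rational(-1, 245), Mul(2, I, Pow(22, Rational(1, 2))))), 145169), 113677) = Add(Add(Add(1, Mul(Rational(-2, 245), I, Pow(22, Rational(1, 2)))), 145169), 113677) = Add(Add(145170, Mul(Rational(-2, 245), I, Pow(22, Rational(1, 2)))), 113677) = Add(258847, Mul(Rational(-2, 245), I, Pow(22, Rational(1, 2))))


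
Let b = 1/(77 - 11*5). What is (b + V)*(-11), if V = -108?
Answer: 2375/2 ≈ 1187.5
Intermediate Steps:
b = 1/22 (b = 1/(77 - 55) = 1/22 ≈ 0.045455)
(b + V)*(-11) = (1/22 - 108)*(-11) = -2375/22*(-11) = 2375/2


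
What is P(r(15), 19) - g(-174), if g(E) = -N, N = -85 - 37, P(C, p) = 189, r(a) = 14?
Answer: 67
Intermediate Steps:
N = -122
g(E) = 122 (g(E) = -1*(-122) = 122)
P(r(15), 19) - g(-174) = 189 - 1*122 = 189 - 122 = 67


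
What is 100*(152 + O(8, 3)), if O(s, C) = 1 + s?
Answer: 16100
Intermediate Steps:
100*(152 + O(8, 3)) = 100*(152 + (1 + 8)) = 100*(152 + 9) = 100*161 = 16100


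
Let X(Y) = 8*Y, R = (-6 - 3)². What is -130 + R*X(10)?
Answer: 6350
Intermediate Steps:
R = 81 (R = (-9)² = 81)
-130 + R*X(10) = -130 + 81*(8*10) = -130 + 81*80 = -130 + 6480 = 6350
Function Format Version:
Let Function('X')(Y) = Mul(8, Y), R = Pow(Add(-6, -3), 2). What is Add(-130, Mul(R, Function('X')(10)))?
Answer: 6350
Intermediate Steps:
R = 81 (R = Pow(-9, 2) = 81)
Add(-130, Mul(R, Function('X')(10))) = Add(-130, Mul(81, Mul(8, 10))) = Add(-130, Mul(81, 80)) = Add(-130, 6480) = 6350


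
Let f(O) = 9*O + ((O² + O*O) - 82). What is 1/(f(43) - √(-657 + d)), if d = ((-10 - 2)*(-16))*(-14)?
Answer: 4003/16027354 + I*√3345/16027354 ≈ 0.00024976 + 3.6086e-6*I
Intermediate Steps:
d = -2688 (d = -12*(-16)*(-14) = 192*(-14) = -2688)
f(O) = -82 + 2*O² + 9*O (f(O) = 9*O + ((O² + O²) - 82) = 9*O + (2*O² - 82) = 9*O + (-82 + 2*O²) = -82 + 2*O² + 9*O)
1/(f(43) - √(-657 + d)) = 1/((-82 + 2*43² + 9*43) - √(-657 - 2688)) = 1/((-82 + 2*1849 + 387) - √(-3345)) = 1/((-82 + 3698 + 387) - I*√3345) = 1/(4003 - I*√3345)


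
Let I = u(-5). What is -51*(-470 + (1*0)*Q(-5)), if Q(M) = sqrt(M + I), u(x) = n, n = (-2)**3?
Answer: 23970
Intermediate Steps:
n = -8
u(x) = -8
I = -8
Q(M) = sqrt(-8 + M) (Q(M) = sqrt(M - 8) = sqrt(-8 + M))
-51*(-470 + (1*0)*Q(-5)) = -51*(-470 + (1*0)*sqrt(-8 - 5)) = -51*(-470 + 0*sqrt(-13)) = -51*(-470 + 0*(I*sqrt(13))) = -51*(-470 + 0) = -51*(-470) = 23970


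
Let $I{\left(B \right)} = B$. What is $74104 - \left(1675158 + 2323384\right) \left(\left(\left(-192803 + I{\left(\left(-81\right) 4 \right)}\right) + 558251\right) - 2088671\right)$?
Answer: $6891675142578$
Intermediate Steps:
$74104 - \left(1675158 + 2323384\right) \left(\left(\left(-192803 + I{\left(\left(-81\right) 4 \right)}\right) + 558251\right) - 2088671\right) = 74104 - \left(1675158 + 2323384\right) \left(\left(\left(-192803 - 324\right) + 558251\right) - 2088671\right) = 74104 - 3998542 \left(\left(\left(-192803 - 324\right) + 558251\right) - 2088671\right) = 74104 - 3998542 \left(\left(-193127 + 558251\right) - 2088671\right) = 74104 - 3998542 \left(365124 - 2088671\right) = 74104 - 3998542 \left(-1723547\right) = 74104 - -6891675068474 = 74104 + 6891675068474 = 6891675142578$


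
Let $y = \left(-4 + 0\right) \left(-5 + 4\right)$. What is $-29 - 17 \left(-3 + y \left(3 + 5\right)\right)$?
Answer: $-522$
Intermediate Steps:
$y = 4$ ($y = \left(-4\right) \left(-1\right) = 4$)
$-29 - 17 \left(-3 + y \left(3 + 5\right)\right) = -29 - 17 \left(-3 + 4 \left(3 + 5\right)\right) = -29 - 17 \left(-3 + 4 \cdot 8\right) = -29 - 17 \left(-3 + 32\right) = -29 - 493 = -522$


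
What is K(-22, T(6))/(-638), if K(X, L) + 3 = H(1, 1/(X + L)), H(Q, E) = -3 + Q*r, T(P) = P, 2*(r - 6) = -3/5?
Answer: 3/6380 ≈ 0.00047022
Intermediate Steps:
r = 57/10 (r = 6 + (-3/5)/2 = 6 + (-3*⅕)/2 = 6 + (½)*(-⅗) = 6 - 3/10 = 57/10 ≈ 5.7000)
H(Q, E) = -3 + 57*Q/10 (H(Q, E) = -3 + Q*(57/10) = -3 + 57*Q/10)
K(X, L) = -3/10 (K(X, L) = -3 + (-3 + (57/10)*1) = -3 + (-3 + 57/10) = -3 + 27/10 = -3/10)
K(-22, T(6))/(-638) = -3/10/(-638) = -3/10*(-1/638) = 3/6380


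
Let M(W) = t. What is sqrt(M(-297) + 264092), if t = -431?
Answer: sqrt(263661) ≈ 513.48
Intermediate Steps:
M(W) = -431
sqrt(M(-297) + 264092) = sqrt(-431 + 264092) = sqrt(263661)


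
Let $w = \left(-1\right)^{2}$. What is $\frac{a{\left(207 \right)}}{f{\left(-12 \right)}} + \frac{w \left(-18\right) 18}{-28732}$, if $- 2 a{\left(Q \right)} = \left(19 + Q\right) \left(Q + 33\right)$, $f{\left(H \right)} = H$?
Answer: $\frac{16233661}{7183} \approx 2260.0$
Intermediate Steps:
$w = 1$
$a{\left(Q \right)} = - \frac{\left(19 + Q\right) \left(33 + Q\right)}{2}$ ($a{\left(Q \right)} = - \frac{\left(19 + Q\right) \left(Q + 33\right)}{2} = - \frac{\left(19 + Q\right) \left(33 + Q\right)}{2}$)
$\frac{a{\left(207 \right)}}{f{\left(-12 \right)}} + \frac{w \left(-18\right) 18}{-28732} = \frac{- \frac{627}{2} - 5382 - \frac{207^{2}}{2}}{-12} + \frac{1 \left(-18\right) 18}{-28732} = \left(- \frac{627}{2} - 5382 - \frac{42849}{2}\right) \left(- \frac{1}{12}\right) + \left(-18\right) 18 \left(- \frac{1}{28732}\right) = \left(- \frac{627}{2} - 5382 - \frac{42849}{2}\right) \left(- \frac{1}{12}\right) - - \frac{81}{7183} = \left(-27120\right) \left(- \frac{1}{12}\right) + \frac{81}{7183} = 2260 + \frac{81}{7183} = \frac{16233661}{7183}$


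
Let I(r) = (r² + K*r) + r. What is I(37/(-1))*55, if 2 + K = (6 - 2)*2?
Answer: 61050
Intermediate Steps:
K = 6 (K = -2 + (6 - 2)*2 = -2 + 4*2 = -2 + 8 = 6)
I(r) = r² + 7*r (I(r) = (r² + 6*r) + r = r² + 7*r)
I(37/(-1))*55 = ((37/(-1))*(7 + 37/(-1)))*55 = ((37*(-1))*(7 + 37*(-1)))*55 = -37*(7 - 37)*55 = -37*(-30)*55 = 1110*55 = 61050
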